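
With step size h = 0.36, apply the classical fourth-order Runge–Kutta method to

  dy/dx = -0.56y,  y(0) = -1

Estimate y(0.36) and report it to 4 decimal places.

-0.8174

RK4: k1 = f(x_n, y_n); k2 = f(x_n + h/2, y_n + (h/2)·k1); k3 = f(x_n + h/2, y_n + (h/2)·k2); k4 = f(x_n + h, y_n + h·k3); y_{n+1} = y_n + (h/6)·(k1 + 2k2 + 2k3 + k4).
x=0.000000, y=-1.000000:
  k1 = f(0.000000, -1.000000) = 0.560000
  k2 = f(0.180000, -0.899200) = 0.503552
  k3 = f(0.180000, -0.909361) = 0.509242
  k4 = f(0.360000, -0.816673) = 0.457337
  y ← -1.000000 + (0.36/6)·(k1 + 2k2 + 2k3 + k4) = -0.817425
y(0.36) ≈ -0.8174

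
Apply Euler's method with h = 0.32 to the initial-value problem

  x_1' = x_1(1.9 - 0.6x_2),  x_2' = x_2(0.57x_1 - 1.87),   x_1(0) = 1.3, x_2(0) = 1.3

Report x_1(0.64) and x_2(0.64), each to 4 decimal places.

Euler on (x_1,x_2): x_1_{n+1} = x_1_n + h·x_1', x_2_{n+1} = x_2_n + h·x_2'.
0.000000: (1.300000, 1.300000); f=(1.456000, -1.467700) → (1.765920, 0.830336)
0.320000: (1.765920, 0.830336); f=(2.475464, -0.716933) → (2.558068, 0.600917)
(x_1(0.64), x_2(0.64)) ≈ (2.5581, 0.6009)

2.5581, 0.6009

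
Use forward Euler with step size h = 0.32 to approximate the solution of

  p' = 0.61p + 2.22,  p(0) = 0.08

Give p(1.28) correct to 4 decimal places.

Euler: p_{n+1} = p_n + h·f(t_n, p_n).
t=0.000000, p=0.080000: f=2.268800 → p ← 0.080000 + 0.32·2.268800 = 0.806016
t=0.320000, p=0.806016: f=2.711670 → p ← 0.806016 + 0.32·2.711670 = 1.673750
t=0.640000, p=1.673750: f=3.240988 → p ← 1.673750 + 0.32·3.240988 = 2.710866
t=0.960000, p=2.710866: f=3.873628 → p ← 2.710866 + 0.32·3.873628 = 3.950428
p(1.28) ≈ 3.9504

3.9504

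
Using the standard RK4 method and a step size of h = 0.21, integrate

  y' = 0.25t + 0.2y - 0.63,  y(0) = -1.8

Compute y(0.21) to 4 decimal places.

RK4: k1 = f(t_n, y_n); k2 = f(t_n + h/2, y_n + (h/2)·k1); k3 = f(t_n + h/2, y_n + (h/2)·k2); k4 = f(t_n + h, y_n + h·k3); y_{n+1} = y_n + (h/6)·(k1 + 2k2 + 2k3 + k4).
t=0.000000, y=-1.800000:
  k1 = f(0.000000, -1.800000) = -0.990000
  k2 = f(0.105000, -1.903950) = -0.984540
  k3 = f(0.105000, -1.903377) = -0.984425
  k4 = f(0.210000, -2.006729) = -0.978846
  y ← -1.800000 + (0.21/6)·(k1 + 2k2 + 2k3 + k4) = -2.006737
y(0.21) ≈ -2.0067

-2.0067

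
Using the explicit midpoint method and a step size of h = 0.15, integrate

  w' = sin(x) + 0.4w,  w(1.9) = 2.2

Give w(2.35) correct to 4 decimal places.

3.0515

Midpoint: k1 = f(x_n, w_n); k2 = f(x_n + h/2, w_n + (h/2)·k1); w_{n+1} = w_n + h·k2.
x=1.900000, w=2.200000:
  k1 = f(1.900000, 2.200000) = 1.826300
  k2 = f(1.975000, 2.336973) = 1.854205
  w ← 2.200000 + 0.15·1.854205 = 2.478131
x=2.050000, w=2.478131:
  k1 = f(2.050000, 2.478131) = 1.878615
  k2 = f(2.125000, 2.619027) = 1.897931
  w ← 2.478131 + 0.15·1.897931 = 2.762820
x=2.200000, w=2.762820:
  k1 = f(2.200000, 2.762820) = 1.913625
  k2 = f(2.275000, 2.906342) = 1.924664
  w ← 2.762820 + 0.15·1.924664 = 3.051520
w(2.35) ≈ 3.0515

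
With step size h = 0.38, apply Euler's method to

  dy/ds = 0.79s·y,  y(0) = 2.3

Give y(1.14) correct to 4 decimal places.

Euler: y_{n+1} = y_n + h·f(s_n, y_n).
s=0.000000, y=2.300000: f=0.000000 → y ← 2.300000 + 0.38·0.000000 = 2.300000
s=0.380000, y=2.300000: f=0.690460 → y ← 2.300000 + 0.38·0.690460 = 2.562375
s=0.760000, y=2.562375: f=1.538450 → y ← 2.562375 + 0.38·1.538450 = 3.146986
y(1.14) ≈ 3.1470

3.1470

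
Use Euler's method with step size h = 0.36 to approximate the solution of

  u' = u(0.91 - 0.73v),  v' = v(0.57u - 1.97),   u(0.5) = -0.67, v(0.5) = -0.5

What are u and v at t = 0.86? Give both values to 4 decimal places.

Euler on (u,v): u_{n+1} = u_n + h·u', v_{n+1} = v_n + h·v'.
0.500000: (-0.670000, -0.500000); f=(-0.854250, 1.175950) → (-0.977530, -0.076658)
(u(0.86), v(0.86)) ≈ (-0.9775, -0.0767)

-0.9775, -0.0767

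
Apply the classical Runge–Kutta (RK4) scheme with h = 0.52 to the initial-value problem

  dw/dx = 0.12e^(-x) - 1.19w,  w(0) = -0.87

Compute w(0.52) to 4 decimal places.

RK4: k1 = f(x_n, w_n); k2 = f(x_n + h/2, w_n + (h/2)·k1); k3 = f(x_n + h/2, w_n + (h/2)·k2); k4 = f(x_n + h, w_n + h·k3); w_{n+1} = w_n + (h/6)·(k1 + 2k2 + 2k3 + k4).
x=0.000000, w=-0.870000:
  k1 = f(0.000000, -0.870000) = 1.155300
  k2 = f(0.260000, -0.569622) = 0.770376
  k3 = f(0.260000, -0.669702) = 0.889472
  k4 = f(0.520000, -0.407475) = 0.556237
  w ← -0.870000 + (0.52/6)·(k1 + 2k2 + 2k3 + k4) = -0.433960
w(0.52) ≈ -0.4340

-0.4340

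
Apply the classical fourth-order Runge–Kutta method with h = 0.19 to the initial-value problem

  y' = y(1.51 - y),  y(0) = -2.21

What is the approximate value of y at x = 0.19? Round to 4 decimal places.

-5.6579

RK4: k1 = f(x_n, y_n); k2 = f(x_n + h/2, y_n + (h/2)·k1); k3 = f(x_n + h/2, y_n + (h/2)·k2); k4 = f(x_n + h, y_n + h·k3); y_{n+1} = y_n + (h/6)·(k1 + 2k2 + 2k3 + k4).
x=0.000000, y=-2.210000:
  k1 = f(0.000000, -2.210000) = -8.221200
  k2 = f(0.095000, -2.991014) = -13.462596
  k3 = f(0.095000, -3.488947) = -17.441058
  k4 = f(0.190000, -5.523801) = -38.853317
  y ← -2.210000 + (0.19/6)·(k1 + 2k2 + 2k3 + k4) = -5.657924
y(0.19) ≈ -5.6579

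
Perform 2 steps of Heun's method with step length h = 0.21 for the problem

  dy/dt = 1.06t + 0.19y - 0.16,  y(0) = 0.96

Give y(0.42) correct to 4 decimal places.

Heun: k1 = f(t_n, y_n); k2 = f(t_n + h, y_n + h·k1); y_{n+1} = y_n + (h/2)·(k1 + k2).
t=0.000000, y=0.960000:
  k1 = f(0.000000, 0.960000) = 0.022400
  k2 = f(0.210000, 0.964704) = 0.245894
  y ← 0.960000 + (0.21/2)·(0.022400 + 0.245894) = 0.988171
t=0.210000, y=0.988171:
  k1 = f(0.210000, 0.988171) = 0.250352
  k2 = f(0.420000, 1.040745) = 0.482942
  y ← 0.988171 + (0.21/2)·(0.250352 + 0.482942) = 1.065167
y(0.42) ≈ 1.0652

1.0652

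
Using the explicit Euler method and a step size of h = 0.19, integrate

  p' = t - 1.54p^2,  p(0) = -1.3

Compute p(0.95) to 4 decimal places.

-48.4467

Euler: p_{n+1} = p_n + h·f(t_n, p_n).
t=0.000000, p=-1.300000: f=-2.602600 → p ← -1.300000 + 0.19·(-2.602600) = -1.794494
t=0.190000, p=-1.794494: f=-4.769121 → p ← -1.794494 + 0.19·(-4.769121) = -2.700627
t=0.380000, p=-2.700627: f=-10.851815 → p ← -2.700627 + 0.19·(-10.851815) = -4.762472
t=0.570000, p=-4.762472: f=-34.358955 → p ← -4.762472 + 0.19·(-34.358955) = -11.290673
t=0.760000, p=-11.290673: f=-195.558130 → p ← -11.290673 + 0.19·(-195.558130) = -48.446718
p(0.95) ≈ -48.4467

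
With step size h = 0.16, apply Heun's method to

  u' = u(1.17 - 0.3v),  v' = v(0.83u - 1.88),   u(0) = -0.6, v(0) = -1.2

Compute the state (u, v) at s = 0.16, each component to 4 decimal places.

-0.7567, -0.8230

Heun on (u,v): k1 = f(s_n, state_n); k2 = f(s_n + h, state_n + h·k1); state_{n+1} = state_n + (h/2)·(k1 + k2).
0.000000: (-0.600000, -1.200000)
  k1 = (-0.918000, 2.853600)
  predictor → (-0.746880, -0.743424)
  k2 = (-1.040424, 1.858493)
  → (-0.756674, -0.823033)
(u(0.16), v(0.16)) ≈ (-0.7567, -0.8230)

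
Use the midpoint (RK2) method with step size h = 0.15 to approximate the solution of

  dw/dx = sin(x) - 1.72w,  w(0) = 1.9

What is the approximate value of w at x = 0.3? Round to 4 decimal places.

1.1813

Midpoint: k1 = f(x_n, w_n); k2 = f(x_n + h/2, w_n + (h/2)·k1); w_{n+1} = w_n + h·k2.
x=0.000000, w=1.900000:
  k1 = f(0.000000, 1.900000) = -3.268000
  k2 = f(0.075000, 1.654900) = -2.771498
  w ← 1.900000 + 0.15·(-2.771498) = 1.484275
x=0.150000, w=1.484275:
  k1 = f(0.150000, 1.484275) = -2.403515
  k2 = f(0.225000, 1.304012) = -2.019794
  w ← 1.484275 + 0.15·(-2.019794) = 1.181306
w(0.3) ≈ 1.1813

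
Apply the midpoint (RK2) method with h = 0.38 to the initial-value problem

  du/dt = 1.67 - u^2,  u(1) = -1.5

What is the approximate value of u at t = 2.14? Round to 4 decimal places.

-9.9335

Midpoint: k1 = f(t_n, u_n); k2 = f(t_n + h/2, u_n + (h/2)·k1); u_{n+1} = u_n + h·k2.
t=1.000000, u=-1.500000:
  k1 = f(1.000000, -1.500000) = -0.580000
  k2 = f(1.190000, -1.610200) = -0.922744
  u ← -1.500000 + 0.38·(-0.922744) = -1.850643
t=1.380000, u=-1.850643:
  k1 = f(1.380000, -1.850643) = -1.754879
  k2 = f(1.570000, -2.184070) = -3.100160
  u ← -1.850643 + 0.38·(-3.100160) = -3.028704
t=1.760000, u=-3.028704:
  k1 = f(1.760000, -3.028704) = -7.503046
  k2 = f(1.950000, -4.454282) = -18.170631
  u ← -3.028704 + 0.38·(-18.170631) = -9.933543
u(2.14) ≈ -9.9335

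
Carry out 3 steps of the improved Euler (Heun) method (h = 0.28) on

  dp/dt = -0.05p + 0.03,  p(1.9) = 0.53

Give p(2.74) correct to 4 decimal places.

Heun: k1 = f(t_n, p_n); k2 = f(t_n + h, p_n + h·k1); p_{n+1} = p_n + (h/2)·(k1 + k2).
t=1.900000, p=0.530000:
  k1 = f(1.900000, 0.530000) = 0.003500
  k2 = f(2.180000, 0.530980) = 0.003451
  p ← 0.530000 + (0.28/2)·(0.003500 + 0.003451) = 0.530973
t=2.180000, p=0.530973:
  k1 = f(2.180000, 0.530973) = 0.003451
  k2 = f(2.460000, 0.531940) = 0.003403
  p ← 0.530973 + (0.28/2)·(0.003451 + 0.003403) = 0.531933
t=2.460000, p=0.531933:
  k1 = f(2.460000, 0.531933) = 0.003403
  k2 = f(2.740000, 0.532886) = 0.003356
  p ← 0.531933 + (0.28/2)·(0.003403 + 0.003356) = 0.532879
p(2.74) ≈ 0.5329

0.5329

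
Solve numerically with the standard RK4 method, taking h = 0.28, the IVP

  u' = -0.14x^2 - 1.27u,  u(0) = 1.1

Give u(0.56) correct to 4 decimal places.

0.5333

RK4: k1 = f(x_n, u_n); k2 = f(x_n + h/2, u_n + (h/2)·k1); k3 = f(x_n + h/2, u_n + (h/2)·k2); k4 = f(x_n + h, u_n + h·k3); u_{n+1} = u_n + (h/6)·(k1 + 2k2 + 2k3 + k4).
x=0.000000, u=1.100000:
  k1 = f(0.000000, 1.100000) = -1.397000
  k2 = f(0.140000, 0.904420) = -1.151357
  k3 = f(0.140000, 0.938810) = -1.195033
  k4 = f(0.280000, 0.765391) = -0.983022
  u ← 1.100000 + (0.28/6)·(k1 + 2k2 + 2k3 + k4) = 0.769936
x=0.280000, u=0.769936:
  k1 = f(0.280000, 0.769936) = -0.988795
  k2 = f(0.420000, 0.631505) = -0.826707
  k3 = f(0.420000, 0.654197) = -0.855526
  k4 = f(0.560000, 0.530389) = -0.717497
  u ← 0.769936 + (0.28/6)·(k1 + 2k2 + 2k3 + k4) = 0.533301
u(0.56) ≈ 0.5333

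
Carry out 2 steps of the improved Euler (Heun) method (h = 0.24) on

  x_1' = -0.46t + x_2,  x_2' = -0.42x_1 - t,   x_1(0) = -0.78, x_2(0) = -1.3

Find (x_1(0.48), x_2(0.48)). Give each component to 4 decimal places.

Heun on (x_1,x_2): k1 = f(t_n, state_n); k2 = f(t_n + h, state_n + h·k1); state_{n+1} = state_n + (h/2)·(k1 + k2).
0.000000: (-0.780000, -1.300000)
  k1 = (-1.300000, 0.327600)
  predictor → (-1.092000, -1.221376)
  k2 = (-1.331776, 0.218640)
  → (-1.095813, -1.234451)
0.240000: (-1.095813, -1.234451)
  k1 = (-1.344851, 0.220242)
  predictor → (-1.418577, -1.181593)
  k2 = (-1.402393, 0.115803)
  → (-1.425482, -1.194126)
(x_1(0.48), x_2(0.48)) ≈ (-1.4255, -1.1941)

-1.4255, -1.1941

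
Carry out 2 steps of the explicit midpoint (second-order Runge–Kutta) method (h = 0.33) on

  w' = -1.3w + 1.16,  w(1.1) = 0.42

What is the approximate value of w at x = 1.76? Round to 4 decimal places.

0.6847

Midpoint: k1 = f(x_n, w_n); k2 = f(x_n + h/2, w_n + (h/2)·k1); w_{n+1} = w_n + h·k2.
x=1.100000, w=0.420000:
  k1 = f(1.100000, 0.420000) = 0.614000
  k2 = f(1.265000, 0.521310) = 0.482297
  w ← 0.420000 + 0.33·0.482297 = 0.579158
x=1.430000, w=0.579158:
  k1 = f(1.430000, 0.579158) = 0.407095
  k2 = f(1.595000, 0.646329) = 0.319773
  w ← 0.579158 + 0.33·0.319773 = 0.684683
w(1.76) ≈ 0.6847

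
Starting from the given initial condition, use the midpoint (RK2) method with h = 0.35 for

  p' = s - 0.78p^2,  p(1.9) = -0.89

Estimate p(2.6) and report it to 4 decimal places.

0.5614

Midpoint: k1 = f(s_n, p_n); k2 = f(s_n + h/2, p_n + (h/2)·k1); p_{n+1} = p_n + h·k2.
s=1.900000, p=-0.890000:
  k1 = f(1.900000, -0.890000) = 1.282162
  k2 = f(2.075000, -0.665622) = 1.729419
  p ← -0.890000 + 0.35·1.729419 = -0.284703
s=2.250000, p=-0.284703:
  k1 = f(2.250000, -0.284703) = 2.186776
  k2 = f(2.425000, 0.097983) = 2.417512
  p ← -0.284703 + 0.35·2.417512 = 0.561426
p(2.6) ≈ 0.5614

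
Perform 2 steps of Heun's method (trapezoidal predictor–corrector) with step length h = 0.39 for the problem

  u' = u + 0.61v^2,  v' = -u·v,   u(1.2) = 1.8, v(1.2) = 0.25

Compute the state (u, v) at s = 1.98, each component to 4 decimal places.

Heun on (u,v): k1 = f(s_n, state_n); k2 = f(s_n + h, state_n + h·k1); state_{n+1} = state_n + (h/2)·(k1 + k2).
1.200000: (1.800000, 0.250000)
  k1 = (1.838125, -0.450000)
  predictor → (2.516869, 0.074500)
  k2 = (2.520254, -0.187507)
  → (2.649884, 0.125686)
1.590000: (2.649884, 0.125686)
  k1 = (2.659520, -0.333054)
  predictor → (3.687097, -0.004205)
  k2 = (3.687108, 0.015504)
  → (3.887476, 0.063764)
(u(1.98), v(1.98)) ≈ (3.8875, 0.0638)

3.8875, 0.0638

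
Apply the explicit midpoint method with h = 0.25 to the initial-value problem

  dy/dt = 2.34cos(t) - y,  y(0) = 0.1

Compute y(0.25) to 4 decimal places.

0.5854

Midpoint: k1 = f(t_n, y_n); k2 = f(t_n + h/2, y_n + (h/2)·k1); y_{n+1} = y_n + h·k2.
t=0.000000, y=0.100000:
  k1 = f(0.000000, 0.100000) = 2.240000
  k2 = f(0.125000, 0.380000) = 1.941743
  y ← 0.100000 + 0.25·1.941743 = 0.585436
y(0.25) ≈ 0.5854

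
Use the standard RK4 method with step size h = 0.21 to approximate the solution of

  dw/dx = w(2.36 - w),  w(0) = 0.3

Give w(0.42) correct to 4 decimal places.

0.6650

RK4: k1 = f(x_n, w_n); k2 = f(x_n + h/2, w_n + (h/2)·k1); k3 = f(x_n + h/2, w_n + (h/2)·k2); k4 = f(x_n + h, w_n + h·k3); w_{n+1} = w_n + (h/6)·(k1 + 2k2 + 2k3 + k4).
x=0.000000, w=0.300000:
  k1 = f(0.000000, 0.300000) = 0.618000
  k2 = f(0.105000, 0.364890) = 0.727996
  k3 = f(0.105000, 0.376440) = 0.746691
  k4 = f(0.210000, 0.456805) = 0.869389
  w ← 0.300000 + (0.21/6)·(k1 + 2k2 + 2k3 + k4) = 0.455287
x=0.210000, w=0.455287:
  k1 = f(0.210000, 0.455287) = 0.867191
  k2 = f(0.315000, 0.546342) = 0.990877
  k3 = f(0.315000, 0.559329) = 1.007167
  k4 = f(0.420000, 0.666792) = 1.129017
  w ← 0.455287 + (0.21/6)·(k1 + 2k2 + 2k3 + k4) = 0.665017
w(0.42) ≈ 0.6650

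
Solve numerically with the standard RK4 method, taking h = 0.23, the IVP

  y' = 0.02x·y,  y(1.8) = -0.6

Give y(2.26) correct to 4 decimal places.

RK4: k1 = f(x_n, y_n); k2 = f(x_n + h/2, y_n + (h/2)·k1); k3 = f(x_n + h/2, y_n + (h/2)·k2); k4 = f(x_n + h, y_n + h·k3); y_{n+1} = y_n + (h/6)·(k1 + 2k2 + 2k3 + k4).
x=1.800000, y=-0.600000:
  k1 = f(1.800000, -0.600000) = -0.021600
  k2 = f(1.915000, -0.602484) = -0.023075
  k3 = f(1.915000, -0.602654) = -0.023082
  k4 = f(2.030000, -0.605309) = -0.024576
  y ← -0.600000 + (0.23/6)·(k1 + 2k2 + 2k3 + k4) = -0.605309
x=2.030000, y=-0.605309:
  k1 = f(2.030000, -0.605309) = -0.024576
  k2 = f(2.145000, -0.608135) = -0.026089
  k3 = f(2.145000, -0.608309) = -0.026096
  k4 = f(2.260000, -0.611311) = -0.027631
  y ← -0.605309 + (0.23/6)·(k1 + 2k2 + 2k3 + k4) = -0.611311
y(2.26) ≈ -0.6113

-0.6113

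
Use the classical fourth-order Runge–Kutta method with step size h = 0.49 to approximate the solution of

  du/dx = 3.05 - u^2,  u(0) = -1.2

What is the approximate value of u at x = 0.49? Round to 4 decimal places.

RK4: k1 = f(x_n, u_n); k2 = f(x_n + h/2, u_n + (h/2)·k1); k3 = f(x_n + h/2, u_n + (h/2)·k2); k4 = f(x_n + h, u_n + h·k3); u_{n+1} = u_n + (h/6)·(k1 + 2k2 + 2k3 + k4).
x=0.000000, u=-1.200000:
  k1 = f(0.000000, -1.200000) = 1.610000
  k2 = f(0.245000, -0.805550) = 2.401089
  k3 = f(0.245000, -0.611733) = 2.675783
  k4 = f(0.490000, 0.111133) = 3.037649
  u ← -1.200000 + (0.49/6)·(k1 + 2k2 + 2k3 + k4) = 0.008780
u(0.49) ≈ 0.0088

0.0088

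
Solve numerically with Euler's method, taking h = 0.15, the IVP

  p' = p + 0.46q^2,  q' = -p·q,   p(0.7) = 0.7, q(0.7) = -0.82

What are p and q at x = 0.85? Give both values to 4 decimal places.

0.8514, -0.7339

Euler on (p,q): p_{n+1} = p_n + h·p', q_{n+1} = q_n + h·q'.
0.700000: (0.700000, -0.820000); f=(1.009304, 0.574000) → (0.851396, -0.733900)
(p(0.85), q(0.85)) ≈ (0.8514, -0.7339)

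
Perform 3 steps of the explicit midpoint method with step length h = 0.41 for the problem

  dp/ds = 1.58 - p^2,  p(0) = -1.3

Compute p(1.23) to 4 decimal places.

Midpoint: k1 = f(s_n, p_n); k2 = f(s_n + h/2, p_n + (h/2)·k1); p_{n+1} = p_n + h·k2.
s=0.000000, p=-1.300000:
  k1 = f(0.000000, -1.300000) = -0.110000
  k2 = f(0.205000, -1.322550) = -0.169139
  p ← -1.300000 + 0.41·(-0.169139) = -1.369347
s=0.410000, p=-1.369347:
  k1 = f(0.410000, -1.369347) = -0.295111
  k2 = f(0.615000, -1.429844) = -0.464455
  p ← -1.369347 + 0.41·(-0.464455) = -1.559773
s=0.820000, p=-1.559773:
  k1 = f(0.820000, -1.559773) = -0.852893
  k2 = f(1.025000, -1.734616) = -1.428894
  p ← -1.559773 + 0.41·(-1.428894) = -2.145620
p(1.23) ≈ -2.1456

-2.1456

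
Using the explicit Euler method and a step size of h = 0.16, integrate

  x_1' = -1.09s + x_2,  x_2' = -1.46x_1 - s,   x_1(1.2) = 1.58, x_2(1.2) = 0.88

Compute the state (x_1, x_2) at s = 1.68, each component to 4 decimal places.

1.0200, -0.8046

Euler on (x_1,x_2): x_1_{n+1} = x_1_n + h·x_1', x_2_{n+1} = x_2_n + h·x_2'.
1.200000: (1.580000, 0.880000); f=(-0.428000, -3.506800) → (1.511520, 0.318912)
1.360000: (1.511520, 0.318912); f=(-1.163488, -3.566819) → (1.325362, -0.251779)
1.520000: (1.325362, -0.251779); f=(-1.908579, -3.455028) → (1.019989, -0.804584)
(x_1(1.68), x_2(1.68)) ≈ (1.0200, -0.8046)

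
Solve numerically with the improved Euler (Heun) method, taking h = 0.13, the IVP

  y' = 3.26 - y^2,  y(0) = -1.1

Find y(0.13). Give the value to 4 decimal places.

Heun: k1 = f(s_n, y_n); k2 = f(s_n + h, y_n + h·k1); y_{n+1} = y_n + (h/2)·(k1 + k2).
s=0.000000, y=-1.100000:
  k1 = f(0.000000, -1.100000) = 2.050000
  k2 = f(0.130000, -0.833500) = 2.565278
  y ← -1.100000 + (0.13/2)·(2.050000 + 2.565278) = -0.800007
y(0.13) ≈ -0.8000

-0.8000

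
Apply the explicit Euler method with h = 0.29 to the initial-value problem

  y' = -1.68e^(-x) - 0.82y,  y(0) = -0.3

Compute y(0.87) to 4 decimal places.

-0.9665

Euler: y_{n+1} = y_n + h·f(x_n, y_n).
x=0.000000, y=-0.300000: f=-1.434000 → y ← -0.300000 + 0.29·(-1.434000) = -0.715860
x=0.290000, y=-0.715860: f=-0.670078 → y ← -0.715860 + 0.29·(-0.670078) = -0.910183
x=0.580000, y=-0.910183: f=-0.194280 → y ← -0.910183 + 0.29·(-0.194280) = -0.966524
y(0.87) ≈ -0.9665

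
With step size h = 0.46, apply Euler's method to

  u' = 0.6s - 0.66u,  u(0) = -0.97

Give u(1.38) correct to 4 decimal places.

0.0147

Euler: u_{n+1} = u_n + h·f(s_n, u_n).
s=0.000000, u=-0.970000: f=0.640200 → u ← -0.970000 + 0.46·0.640200 = -0.675508
s=0.460000, u=-0.675508: f=0.721835 → u ← -0.675508 + 0.46·0.721835 = -0.343464
s=0.920000, u=-0.343464: f=0.778686 → u ← -0.343464 + 0.46·0.778686 = 0.014732
u(1.38) ≈ 0.0147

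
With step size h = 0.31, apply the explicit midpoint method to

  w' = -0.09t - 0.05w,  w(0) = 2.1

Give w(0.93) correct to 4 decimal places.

Midpoint: k1 = f(t_n, w_n); k2 = f(t_n + h/2, w_n + (h/2)·k1); w_{n+1} = w_n + h·k2.
t=0.000000, w=2.100000:
  k1 = f(0.000000, 2.100000) = -0.105000
  k2 = f(0.155000, 2.083725) = -0.118136
  w ← 2.100000 + 0.31·(-0.118136) = 2.063378
t=0.310000, w=2.063378:
  k1 = f(0.310000, 2.063378) = -0.131069
  k2 = f(0.465000, 2.043062) = -0.144003
  w ← 2.063378 + 0.31·(-0.144003) = 2.018737
t=0.620000, w=2.018737:
  k1 = f(0.620000, 2.018737) = -0.156737
  k2 = f(0.775000, 1.994443) = -0.169472
  w ← 2.018737 + 0.31·(-0.169472) = 1.966200
w(0.93) ≈ 1.9662

1.9662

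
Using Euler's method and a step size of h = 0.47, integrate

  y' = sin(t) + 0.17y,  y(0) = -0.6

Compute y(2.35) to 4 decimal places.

Euler: y_{n+1} = y_n + h·f(t_n, y_n).
t=0.000000, y=-0.600000: f=-0.102000 → y ← -0.600000 + 0.47·(-0.102000) = -0.647940
t=0.470000, y=-0.647940: f=0.342736 → y ← -0.647940 + 0.47·0.342736 = -0.486854
t=0.940000, y=-0.486854: f=0.724793 → y ← -0.486854 + 0.47·0.724793 = -0.146201
t=1.410000, y=-0.146201: f=0.962246 → y ← -0.146201 + 0.47·0.962246 = 0.306054
t=1.880000, y=0.306054: f=1.004605 → y ← 0.306054 + 0.47·1.004605 = 0.778219
y(2.35) ≈ 0.7782

0.7782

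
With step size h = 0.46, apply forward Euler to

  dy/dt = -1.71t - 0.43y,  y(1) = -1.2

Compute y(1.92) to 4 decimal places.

-2.5517

Euler: y_{n+1} = y_n + h·f(t_n, y_n).
t=1.000000, y=-1.200000: f=-1.194000 → y ← -1.200000 + 0.46·(-1.194000) = -1.749240
t=1.460000, y=-1.749240: f=-1.744427 → y ← -1.749240 + 0.46·(-1.744427) = -2.551676
y(1.92) ≈ -2.5517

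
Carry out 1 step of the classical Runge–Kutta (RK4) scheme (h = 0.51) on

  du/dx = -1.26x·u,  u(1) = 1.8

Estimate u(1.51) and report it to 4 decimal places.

0.8068

RK4: k1 = f(x_n, u_n); k2 = f(x_n + h/2, u_n + (h/2)·k1); k3 = f(x_n + h/2, u_n + (h/2)·k2); k4 = f(x_n + h, u_n + h·k3); u_{n+1} = u_n + (h/6)·(k1 + 2k2 + 2k3 + k4).
x=1.000000, u=1.800000:
  k1 = f(1.000000, 1.800000) = -2.268000
  k2 = f(1.255000, 1.221660) = -1.931811
  k3 = f(1.255000, 1.307388) = -2.067373
  k4 = f(1.510000, 0.745640) = -1.418654
  u ← 1.800000 + (0.51/6)·(k1 + 2k2 + 2k3 + k4) = 0.806773
u(1.51) ≈ 0.8068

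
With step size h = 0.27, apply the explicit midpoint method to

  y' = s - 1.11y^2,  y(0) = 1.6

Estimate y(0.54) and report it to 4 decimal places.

0.9929

Midpoint: k1 = f(s_n, y_n); k2 = f(s_n + h/2, y_n + (h/2)·k1); y_{n+1} = y_n + h·k2.
s=0.000000, y=1.600000:
  k1 = f(0.000000, 1.600000) = -2.841600
  k2 = f(0.135000, 1.216384) = -1.507345
  y ← 1.600000 + 0.27·(-1.507345) = 1.193017
s=0.270000, y=1.193017:
  k1 = f(0.270000, 1.193017) = -1.309851
  k2 = f(0.405000, 1.016187) = -0.741226
  y ← 1.193017 + 0.27·(-0.741226) = 0.992886
y(0.54) ≈ 0.9929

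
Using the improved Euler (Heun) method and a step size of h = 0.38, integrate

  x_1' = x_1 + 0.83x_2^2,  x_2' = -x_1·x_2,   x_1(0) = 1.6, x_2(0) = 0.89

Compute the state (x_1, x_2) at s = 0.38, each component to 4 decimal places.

2.5151, 0.4565

Heun on (x_1,x_2): k1 = f(s_n, state_n); k2 = f(s_n + h, state_n + h·k1); state_{n+1} = state_n + (h/2)·(k1 + k2).
0.000000: (1.600000, 0.890000)
  k1 = (2.257443, -1.424000)
  predictor → (2.457828, 0.348880)
  k2 = (2.558854, -0.857487)
  → (2.515096, 0.456517)
(x_1(0.38), x_2(0.38)) ≈ (2.5151, 0.4565)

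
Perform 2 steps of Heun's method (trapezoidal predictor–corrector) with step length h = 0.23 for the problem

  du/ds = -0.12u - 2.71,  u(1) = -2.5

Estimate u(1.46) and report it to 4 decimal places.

-3.5784

Heun: k1 = f(s_n, u_n); k2 = f(s_n + h, u_n + h·k1); u_{n+1} = u_n + (h/2)·(k1 + k2).
s=1.000000, u=-2.500000:
  k1 = f(1.000000, -2.500000) = -2.410000
  k2 = f(1.230000, -3.054300) = -2.343484
  u ← -2.500000 + (0.23/2)·(-2.410000 + (-2.343484)) = -3.046651
s=1.230000, u=-3.046651:
  k1 = f(1.230000, -3.046651) = -2.344402
  k2 = f(1.460000, -3.585863) = -2.279696
  u ← -3.046651 + (0.23/2)·(-2.344402 + (-2.279696)) = -3.578422
u(1.46) ≈ -3.5784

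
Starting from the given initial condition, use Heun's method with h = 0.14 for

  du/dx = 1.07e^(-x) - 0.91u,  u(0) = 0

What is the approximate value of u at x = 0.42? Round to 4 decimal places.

Heun: k1 = f(x_n, u_n); k2 = f(x_n + h, u_n + h·k1); u_{n+1} = u_n + (h/2)·(k1 + k2).
x=0.000000, u=0.000000:
  k1 = f(0.000000, 0.000000) = 1.070000
  k2 = f(0.140000, 0.149800) = 0.793895
  u ← 0.000000 + (0.14/2)·(1.070000 + 0.793895) = 0.130473
x=0.140000, u=0.130473:
  k1 = f(0.140000, 0.130473) = 0.811483
  k2 = f(0.280000, 0.244080) = 0.586576
  u ← 0.130473 + (0.14/2)·(0.811483 + 0.586576) = 0.228337
x=0.280000, u=0.228337:
  k1 = f(0.280000, 0.228337) = 0.600902
  k2 = f(0.420000, 0.312463) = 0.418699
  u ← 0.228337 + (0.14/2)·(0.600902 + 0.418699) = 0.299709
u(0.42) ≈ 0.2997

0.2997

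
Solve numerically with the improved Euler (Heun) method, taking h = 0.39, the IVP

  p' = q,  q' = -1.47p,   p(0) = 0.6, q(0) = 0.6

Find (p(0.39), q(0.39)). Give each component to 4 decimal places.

Heun on (p,q): k1 = f(x_n, state_n); k2 = f(x_n + h, state_n + h·k1); state_{n+1} = state_n + (h/2)·(k1 + k2).
0.000000: (0.600000, 0.600000)
  k1 = (0.600000, -0.882000)
  predictor → (0.834000, 0.256020)
  k2 = (0.256020, -1.225980)
  → (0.766924, 0.188944)
(p(0.39), q(0.39)) ≈ (0.7669, 0.1889)

0.7669, 0.1889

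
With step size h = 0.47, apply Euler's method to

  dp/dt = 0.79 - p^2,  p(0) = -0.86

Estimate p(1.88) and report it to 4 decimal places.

-0.5899

Euler: p_{n+1} = p_n + h·f(t_n, p_n).
t=0.000000, p=-0.860000: f=0.050400 → p ← -0.860000 + 0.47·0.050400 = -0.836312
t=0.470000, p=-0.836312: f=0.090582 → p ← -0.836312 + 0.47·0.090582 = -0.793738
t=0.940000, p=-0.793738: f=0.159979 → p ← -0.793738 + 0.47·0.159979 = -0.718548
t=1.410000, p=-0.718548: f=0.273689 → p ← -0.718548 + 0.47·0.273689 = -0.589914
p(1.88) ≈ -0.5899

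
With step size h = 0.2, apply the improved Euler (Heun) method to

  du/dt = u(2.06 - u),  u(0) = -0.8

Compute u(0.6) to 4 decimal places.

-9.7661

Heun: k1 = f(t_n, u_n); k2 = f(t_n + h, u_n + h·k1); u_{n+1} = u_n + (h/2)·(k1 + k2).
t=0.000000, u=-0.800000:
  k1 = f(0.000000, -0.800000) = -2.288000
  k2 = f(0.200000, -1.257600) = -4.172214
  u ← -0.800000 + (0.2/2)·(-2.288000 + (-4.172214)) = -1.446021
t=0.200000, u=-1.446021:
  k1 = f(0.200000, -1.446021) = -5.069782
  k2 = f(0.400000, -2.459978) = -11.119045
  u ← -1.446021 + (0.2/2)·(-5.069782 + (-11.119045)) = -3.064904
t=0.400000, u=-3.064904:
  k1 = f(0.400000, -3.064904) = -15.707339
  k2 = f(0.600000, -6.206372) = -51.304177
  u ← -3.064904 + (0.2/2)·(-15.707339 + (-51.304177)) = -9.766056
u(0.6) ≈ -9.7661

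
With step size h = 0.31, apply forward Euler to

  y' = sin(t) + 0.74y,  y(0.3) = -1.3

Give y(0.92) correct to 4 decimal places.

-1.6746

Euler: y_{n+1} = y_n + h·f(t_n, y_n).
t=0.300000, y=-1.300000: f=-0.666480 → y ← -1.300000 + 0.31·(-0.666480) = -1.506609
t=0.610000, y=-1.506609: f=-0.542023 → y ← -1.506609 + 0.31·(-0.542023) = -1.674636
y(0.92) ≈ -1.6746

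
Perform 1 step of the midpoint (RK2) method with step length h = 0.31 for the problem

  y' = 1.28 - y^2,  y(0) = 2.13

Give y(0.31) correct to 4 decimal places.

Midpoint: k1 = f(t_n, y_n); k2 = f(t_n + h/2, y_n + (h/2)·k1); y_{n+1} = y_n + h·k2.
t=0.000000, y=2.130000:
  k1 = f(0.000000, 2.130000) = -3.256900
  k2 = f(0.155000, 1.625180) = -1.361212
  y ← 2.130000 + 0.31·(-1.361212) = 1.708024
y(0.31) ≈ 1.7080

1.7080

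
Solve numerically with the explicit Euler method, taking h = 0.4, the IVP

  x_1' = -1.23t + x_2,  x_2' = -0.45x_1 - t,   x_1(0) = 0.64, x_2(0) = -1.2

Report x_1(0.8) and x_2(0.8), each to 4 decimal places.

Euler on (x_1,x_2): x_1_{n+1} = x_1_n + h·x_1', x_2_{n+1} = x_2_n + h·x_2'.
0.000000: (0.640000, -1.200000); f=(-1.200000, -0.288000) → (0.160000, -1.315200)
0.400000: (0.160000, -1.315200); f=(-1.807200, -0.472000) → (-0.562880, -1.504000)
(x_1(0.8), x_2(0.8)) ≈ (-0.5629, -1.5040)

-0.5629, -1.5040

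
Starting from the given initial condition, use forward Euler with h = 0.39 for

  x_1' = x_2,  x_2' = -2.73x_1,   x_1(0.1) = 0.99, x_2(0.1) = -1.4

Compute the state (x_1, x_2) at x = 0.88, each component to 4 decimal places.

Euler on (x_1,x_2): x_1_{n+1} = x_1_n + h·x_1', x_2_{n+1} = x_2_n + h·x_2'.
0.100000: (0.990000, -1.400000); f=(-1.400000, -2.702700) → (0.444000, -2.454053)
0.490000: (0.444000, -2.454053); f=(-2.454053, -1.212120) → (-0.513081, -2.926780)
(x_1(0.88), x_2(0.88)) ≈ (-0.5131, -2.9268)

-0.5131, -2.9268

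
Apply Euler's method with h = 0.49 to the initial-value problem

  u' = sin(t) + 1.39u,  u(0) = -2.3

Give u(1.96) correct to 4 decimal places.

-16.5464

Euler: u_{n+1} = u_n + h·f(t_n, u_n).
t=0.000000, u=-2.300000: f=-3.197000 → u ← -2.300000 + 0.49·(-3.197000) = -3.866530
t=0.490000, u=-3.866530: f=-4.903851 → u ← -3.866530 + 0.49·(-4.903851) = -6.269417
t=0.980000, u=-6.269417: f=-7.883992 → u ← -6.269417 + 0.49·(-7.883992) = -10.132573
t=1.470000, u=-10.132573: f=-13.089352 → u ← -10.132573 + 0.49·(-13.089352) = -16.546356
u(1.96) ≈ -16.5464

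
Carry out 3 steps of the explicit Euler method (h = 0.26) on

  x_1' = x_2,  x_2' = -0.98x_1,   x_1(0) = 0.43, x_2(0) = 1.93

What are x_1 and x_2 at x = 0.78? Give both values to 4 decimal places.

Euler on (x_1,x_2): x_1_{n+1} = x_1_n + h·x_1', x_2_{n+1} = x_2_n + h·x_2'.
0.000000: (0.430000, 1.930000); f=(1.930000, -0.421400) → (0.931800, 1.820436)
0.260000: (0.931800, 1.820436); f=(1.820436, -0.913164) → (1.405113, 1.583013)
0.520000: (1.405113, 1.583013); f=(1.583013, -1.377011) → (1.816697, 1.224990)
(x_1(0.78), x_2(0.78)) ≈ (1.8167, 1.2250)

1.8167, 1.2250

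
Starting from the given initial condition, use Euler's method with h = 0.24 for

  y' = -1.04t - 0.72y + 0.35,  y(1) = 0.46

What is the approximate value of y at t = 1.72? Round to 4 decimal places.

-0.3249

Euler: y_{n+1} = y_n + h·f(t_n, y_n).
t=1.000000, y=0.460000: f=-1.021200 → y ← 0.460000 + 0.24·(-1.021200) = 0.214912
t=1.240000, y=0.214912: f=-1.094337 → y ← 0.214912 + 0.24·(-1.094337) = -0.047729
t=1.480000, y=-0.047729: f=-1.154835 → y ← -0.047729 + 0.24·(-1.154835) = -0.324889
y(1.72) ≈ -0.3249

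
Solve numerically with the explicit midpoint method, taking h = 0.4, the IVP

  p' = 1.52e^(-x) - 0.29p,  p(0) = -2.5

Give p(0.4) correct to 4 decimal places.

Midpoint: k1 = f(x_n, p_n); k2 = f(x_n + h/2, p_n + (h/2)·k1); p_{n+1} = p_n + h·k2.
x=0.000000, p=-2.500000:
  k1 = f(0.000000, -2.500000) = 2.245000
  k2 = f(0.200000, -2.051000) = 1.839261
  p ← -2.500000 + 0.4·1.839261 = -1.764296
p(0.4) ≈ -1.7643

-1.7643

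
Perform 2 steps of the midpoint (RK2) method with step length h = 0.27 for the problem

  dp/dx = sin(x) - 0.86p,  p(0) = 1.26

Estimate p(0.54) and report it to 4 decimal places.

0.9228

Midpoint: k1 = f(x_n, p_n); k2 = f(x_n + h/2, p_n + (h/2)·k1); p_{n+1} = p_n + h·k2.
x=0.000000, p=1.260000:
  k1 = f(0.000000, 1.260000) = -1.083600
  k2 = f(0.135000, 1.113714) = -0.823204
  p ← 1.260000 + 0.27·(-0.823204) = 1.037735
x=0.270000, p=1.037735:
  k1 = f(0.270000, 1.037735) = -0.625721
  k2 = f(0.405000, 0.953263) = -0.425787
  p ← 1.037735 + 0.27·(-0.425787) = 0.922772
p(0.54) ≈ 0.9228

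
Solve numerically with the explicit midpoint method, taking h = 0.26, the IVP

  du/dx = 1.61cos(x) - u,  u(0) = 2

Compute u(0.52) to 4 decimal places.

1.8112

Midpoint: k1 = f(x_n, u_n); k2 = f(x_n + h/2, u_n + (h/2)·k1); u_{n+1} = u_n + h·k2.
x=0.000000, u=2.000000:
  k1 = f(0.000000, 2.000000) = -0.390000
  k2 = f(0.130000, 1.949300) = -0.352885
  u ← 2.000000 + 0.26·(-0.352885) = 1.908250
x=0.260000, u=1.908250:
  k1 = f(0.260000, 1.908250) = -0.352362
  k2 = f(0.390000, 1.862443) = -0.373339
  u ← 1.908250 + 0.26·(-0.373339) = 1.811182
u(0.52) ≈ 1.8112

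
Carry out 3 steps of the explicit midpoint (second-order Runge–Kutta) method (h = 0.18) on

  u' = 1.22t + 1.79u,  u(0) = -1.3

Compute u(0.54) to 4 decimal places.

-3.1338

Midpoint: k1 = f(t_n, u_n); k2 = f(t_n + h/2, u_n + (h/2)·k1); u_{n+1} = u_n + h·k2.
t=0.000000, u=-1.300000:
  k1 = f(0.000000, -1.300000) = -2.327000
  k2 = f(0.090000, -1.509430) = -2.592080
  u ← -1.300000 + 0.18·(-2.592080) = -1.766574
t=0.180000, u=-1.766574:
  k1 = f(0.180000, -1.766574) = -2.942568
  k2 = f(0.270000, -2.031405) = -3.306816
  u ← -1.766574 + 0.18·(-3.306816) = -2.361801
t=0.360000, u=-2.361801:
  k1 = f(0.360000, -2.361801) = -3.788424
  k2 = f(0.450000, -2.702759) = -4.288939
  u ← -2.361801 + 0.18·(-4.288939) = -3.133810
u(0.54) ≈ -3.1338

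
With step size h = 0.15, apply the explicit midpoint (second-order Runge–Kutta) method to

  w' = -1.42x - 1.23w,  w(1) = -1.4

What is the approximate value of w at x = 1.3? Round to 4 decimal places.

Midpoint: k1 = f(x_n, w_n); k2 = f(x_n + h/2, w_n + (h/2)·k1); w_{n+1} = w_n + h·k2.
x=1.000000, w=-1.400000:
  k1 = f(1.000000, -1.400000) = 0.302000
  k2 = f(1.075000, -1.377350) = 0.167640
  w ← -1.400000 + 0.15·0.167640 = -1.374854
x=1.150000, w=-1.374854:
  k1 = f(1.150000, -1.374854) = 0.058070
  k2 = f(1.225000, -1.370499) = -0.053787
  w ← -1.374854 + 0.15·(-0.053787) = -1.382922
w(1.3) ≈ -1.3829

-1.3829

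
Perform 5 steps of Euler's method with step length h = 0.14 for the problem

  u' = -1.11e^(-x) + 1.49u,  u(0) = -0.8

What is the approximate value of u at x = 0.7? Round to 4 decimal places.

-3.0168

Euler: u_{n+1} = u_n + h·f(x_n, u_n).
x=0.000000, u=-0.800000: f=-2.302000 → u ← -0.800000 + 0.14·(-2.302000) = -1.122280
x=0.140000, u=-1.122280: f=-2.637185 → u ← -1.122280 + 0.14·(-2.637185) = -1.491486
x=0.280000, u=-1.491486: f=-3.061234 → u ← -1.491486 + 0.14·(-3.061234) = -1.920059
x=0.420000, u=-1.920059: f=-3.590209 → u ← -1.920059 + 0.14·(-3.590209) = -2.422688
x=0.560000, u=-2.422688: f=-4.243847 → u ← -2.422688 + 0.14·(-4.243847) = -3.016827
u(0.7) ≈ -3.0168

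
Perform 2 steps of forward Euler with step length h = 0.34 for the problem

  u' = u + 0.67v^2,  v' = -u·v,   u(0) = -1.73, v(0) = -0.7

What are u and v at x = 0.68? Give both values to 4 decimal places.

Euler on (u,v): u_{n+1} = u_n + h·u', v_{n+1} = v_n + h·v'.
0.000000: (-1.730000, -0.700000); f=(-1.401700, -1.211000) → (-2.206578, -1.111740)
0.340000: (-2.206578, -1.111740); f=(-1.378481, -2.453141) → (-2.675262, -1.945808)
(u(0.68), v(0.68)) ≈ (-2.6753, -1.9458)

-2.6753, -1.9458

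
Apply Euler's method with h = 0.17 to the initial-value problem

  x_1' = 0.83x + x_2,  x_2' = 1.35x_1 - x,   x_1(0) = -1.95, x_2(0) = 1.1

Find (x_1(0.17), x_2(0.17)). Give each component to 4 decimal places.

Euler on (x_1,x_2): x_1_{n+1} = x_1_n + h·x_1', x_2_{n+1} = x_2_n + h·x_2'.
0.000000: (-1.950000, 1.100000); f=(1.100000, -2.632500) → (-1.763000, 0.652475)
(x_1(0.17), x_2(0.17)) ≈ (-1.7630, 0.6525)

-1.7630, 0.6525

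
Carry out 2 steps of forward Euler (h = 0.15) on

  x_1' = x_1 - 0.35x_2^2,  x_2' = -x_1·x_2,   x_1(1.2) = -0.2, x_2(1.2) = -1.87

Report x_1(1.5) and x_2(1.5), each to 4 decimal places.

-0.6704, -2.0456

Euler on (x_1,x_2): x_1_{n+1} = x_1_n + h·x_1', x_2_{n+1} = x_2_n + h·x_2'.
1.200000: (-0.200000, -1.870000); f=(-1.423915, -0.374000) → (-0.413587, -1.926100)
1.350000: (-0.413587, -1.926100); f=(-1.712039, -0.796610) → (-0.670393, -2.045592)
(x_1(1.5), x_2(1.5)) ≈ (-0.6704, -2.0456)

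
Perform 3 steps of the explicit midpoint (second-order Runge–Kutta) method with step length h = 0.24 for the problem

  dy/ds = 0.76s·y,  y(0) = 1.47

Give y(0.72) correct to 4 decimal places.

Midpoint: k1 = f(s_n, y_n); k2 = f(s_n + h/2, y_n + (h/2)·k1); y_{n+1} = y_n + h·k2.
s=0.000000, y=1.470000:
  k1 = f(0.000000, 1.470000) = 0.000000
  k2 = f(0.120000, 1.470000) = 0.134064
  y ← 1.470000 + 0.24·0.134064 = 1.502175
s=0.240000, y=1.502175:
  k1 = f(0.240000, 1.502175) = 0.273997
  k2 = f(0.360000, 1.535055) = 0.419991
  y ← 1.502175 + 0.24·0.419991 = 1.602973
s=0.480000, y=1.602973:
  k1 = f(0.480000, 1.602973) = 0.584765
  k2 = f(0.600000, 1.673145) = 0.762954
  y ← 1.602973 + 0.24·0.762954 = 1.786082
y(0.72) ≈ 1.7861

1.7861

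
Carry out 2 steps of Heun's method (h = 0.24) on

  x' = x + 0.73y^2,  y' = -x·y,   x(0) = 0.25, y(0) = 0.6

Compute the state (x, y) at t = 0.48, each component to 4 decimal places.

Heun on (x,y): k1 = f(t_n, state_n); k2 = f(t_n + h, state_n + h·k1); state_{n+1} = state_n + (h/2)·(k1 + k2).
0.000000: (0.250000, 0.600000)
  k1 = (0.512800, -0.150000)
  predictor → (0.373072, 0.564000)
  k2 = (0.605282, -0.210413)
  → (0.384170, 0.556750)
0.240000: (0.384170, 0.556750)
  k1 = (0.610449, -0.213887)
  predictor → (0.530678, 0.505418)
  k2 = (0.717154, -0.268214)
  → (0.543482, 0.498898)
(x(0.48), y(0.48)) ≈ (0.5435, 0.4989)

0.5435, 0.4989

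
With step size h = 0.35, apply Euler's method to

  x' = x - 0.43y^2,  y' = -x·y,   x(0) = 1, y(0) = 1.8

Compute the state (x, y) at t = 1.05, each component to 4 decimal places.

1.1931, 0.5429

Euler on (x,y): x_{n+1} = x_n + h·x', y_{n+1} = y_n + h·y'.
0.000000: (1.000000, 1.800000); f=(-0.393200, -1.800000) → (0.862380, 1.170000)
0.350000: (0.862380, 1.170000); f=(0.273753, -1.008985) → (0.958194, 0.816855)
0.700000: (0.958194, 0.816855); f=(0.671275, -0.782706) → (1.193140, 0.542908)
(x(1.05), y(1.05)) ≈ (1.1931, 0.5429)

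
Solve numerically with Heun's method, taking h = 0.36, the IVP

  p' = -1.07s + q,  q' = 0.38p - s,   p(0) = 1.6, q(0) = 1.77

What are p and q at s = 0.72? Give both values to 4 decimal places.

Heun on (p,q): k1 = f(s_n, state_n); k2 = f(s_n + h, state_n + h·k1); state_{n+1} = state_n + (h/2)·(k1 + k2).
0.000000: (1.600000, 1.770000)
  k1 = (1.770000, 0.608000)
  predictor → (2.237200, 1.988880)
  k2 = (1.603680, 0.490136)
  → (2.207262, 1.967664)
0.360000: (2.207262, 1.967664)
  k1 = (1.582464, 0.478760)
  predictor → (2.776950, 2.140018)
  k2 = (1.369618, 0.335241)
  → (2.738637, 2.114185)
(p(0.72), q(0.72)) ≈ (2.7386, 2.1142)

2.7386, 2.1142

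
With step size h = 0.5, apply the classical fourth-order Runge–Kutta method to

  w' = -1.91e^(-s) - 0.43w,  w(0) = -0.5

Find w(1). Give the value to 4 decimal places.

RK4: k1 = f(s_n, w_n); k2 = f(s_n + h/2, w_n + (h/2)·k1); k3 = f(s_n + h/2, w_n + (h/2)·k2); k4 = f(s_n + h, w_n + h·k3); w_{n+1} = w_n + (h/6)·(k1 + 2k2 + 2k3 + k4).
s=0.000000, w=-0.500000:
  k1 = f(0.000000, -0.500000) = -1.695000
  k2 = f(0.250000, -0.923750) = -1.090297
  k3 = f(0.250000, -0.772574) = -1.155303
  k4 = f(0.500000, -1.077651) = -0.695084
  w ← -0.500000 + (0.5/6)·(k1 + 2k2 + 2k3 + k4) = -1.073440
s=0.500000, w=-1.073440:
  k1 = f(0.500000, -1.073440) = -0.696894
  k2 = f(0.750000, -1.247664) = -0.365725
  k3 = f(0.750000, -1.164871) = -0.401325
  k4 = f(1.000000, -1.274103) = -0.154785
  w ← -1.073440 + (0.5/6)·(k1 + 2k2 + 2k3 + k4) = -1.272255
w(1) ≈ -1.2723

-1.2723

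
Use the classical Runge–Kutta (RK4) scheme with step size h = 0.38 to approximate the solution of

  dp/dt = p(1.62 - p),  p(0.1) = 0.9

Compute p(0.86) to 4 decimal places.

RK4: k1 = f(t_n, p_n); k2 = f(t_n + h/2, p_n + (h/2)·k1); k3 = f(t_n + h/2, p_n + (h/2)·k2); k4 = f(t_n + h, p_n + h·k3); p_{n+1} = p_n + (h/6)·(k1 + 2k2 + 2k3 + k4).
t=0.100000, p=0.900000:
  k1 = f(0.100000, 0.900000) = 0.648000
  k2 = f(0.290000, 1.023120) = 0.610680
  k3 = f(0.290000, 1.016029) = 0.613652
  k4 = f(0.480000, 1.133188) = 0.551650
  p ← 0.900000 + (0.38/6)·(k1 + 2k2 + 2k3 + k4) = 1.131060
t=0.480000, p=1.131060:
  k1 = f(0.480000, 1.131060) = 0.553021
  k2 = f(0.670000, 1.236134) = 0.474510
  k3 = f(0.670000, 1.221217) = 0.487001
  k4 = f(0.860000, 1.316120) = 0.399942
  p ← 1.131060 + (0.38/6)·(k1 + 2k2 + 2k3 + k4) = 1.313206
p(0.86) ≈ 1.3132

1.3132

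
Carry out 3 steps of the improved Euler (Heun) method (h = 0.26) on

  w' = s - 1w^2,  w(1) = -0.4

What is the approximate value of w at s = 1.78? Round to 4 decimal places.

0.5980

Heun: k1 = f(s_n, w_n); k2 = f(s_n + h, w_n + h·k1); w_{n+1} = w_n + (h/2)·(k1 + k2).
s=1.000000, w=-0.400000:
  k1 = f(1.000000, -0.400000) = 0.840000
  k2 = f(1.260000, -0.181600) = 1.227021
  w ← -0.400000 + (0.26/2)·(0.840000 + 1.227021) = -0.131287
s=1.260000, w=-0.131287:
  k1 = f(1.260000, -0.131287) = 1.242764
  k2 = f(1.520000, 0.191831) = 1.483201
  w ← -0.131287 + (0.26/2)·(1.242764 + 1.483201) = 0.223088
s=1.520000, w=0.223088:
  k1 = f(1.520000, 0.223088) = 1.470232
  k2 = f(1.780000, 0.605348) = 1.413553
  w ← 0.223088 + (0.26/2)·(1.470232 + 1.413553) = 0.597980
w(1.78) ≈ 0.5980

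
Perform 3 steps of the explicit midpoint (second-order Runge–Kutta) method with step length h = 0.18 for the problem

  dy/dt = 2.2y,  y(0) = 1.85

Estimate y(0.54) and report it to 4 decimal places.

Midpoint: k1 = f(t_n, y_n); k2 = f(t_n + h/2, y_n + (h/2)·k1); y_{n+1} = y_n + h·k2.
t=0.000000, y=1.850000:
  k1 = f(0.000000, 1.850000) = 4.070000
  k2 = f(0.090000, 2.216300) = 4.875860
  y ← 1.850000 + 0.18·4.875860 = 2.727655
t=0.180000, y=2.727655:
  k1 = f(0.180000, 2.727655) = 6.000841
  k2 = f(0.270000, 3.267730) = 7.189007
  y ← 2.727655 + 0.18·7.189007 = 4.021676
t=0.360000, y=4.021676:
  k1 = f(0.360000, 4.021676) = 8.847687
  k2 = f(0.450000, 4.817968) = 10.599529
  y ← 4.021676 + 0.18·10.599529 = 5.929591
y(0.54) ≈ 5.9296

5.9296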